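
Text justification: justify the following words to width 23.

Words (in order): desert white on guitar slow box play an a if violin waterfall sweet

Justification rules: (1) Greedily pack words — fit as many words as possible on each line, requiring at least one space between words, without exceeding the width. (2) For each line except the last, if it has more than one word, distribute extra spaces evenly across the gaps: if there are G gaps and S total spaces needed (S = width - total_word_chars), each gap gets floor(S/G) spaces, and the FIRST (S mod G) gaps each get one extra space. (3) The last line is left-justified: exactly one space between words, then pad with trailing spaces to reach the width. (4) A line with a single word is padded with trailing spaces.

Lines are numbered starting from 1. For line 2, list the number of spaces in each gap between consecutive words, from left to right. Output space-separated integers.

Line 1: ['desert', 'white', 'on', 'guitar'] (min_width=22, slack=1)
Line 2: ['slow', 'box', 'play', 'an', 'a', 'if'] (min_width=21, slack=2)
Line 3: ['violin', 'waterfall', 'sweet'] (min_width=22, slack=1)

Answer: 2 2 1 1 1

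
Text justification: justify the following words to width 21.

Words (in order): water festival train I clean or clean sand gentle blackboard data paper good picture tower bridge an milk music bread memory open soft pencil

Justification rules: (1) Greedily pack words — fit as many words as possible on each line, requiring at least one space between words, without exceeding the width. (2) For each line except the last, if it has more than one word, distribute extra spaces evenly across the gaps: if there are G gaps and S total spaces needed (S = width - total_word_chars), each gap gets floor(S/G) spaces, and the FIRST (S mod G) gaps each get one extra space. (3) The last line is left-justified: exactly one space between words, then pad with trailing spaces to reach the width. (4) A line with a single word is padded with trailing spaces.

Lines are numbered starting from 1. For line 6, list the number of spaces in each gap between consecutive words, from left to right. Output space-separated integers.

Line 1: ['water', 'festival', 'train'] (min_width=20, slack=1)
Line 2: ['I', 'clean', 'or', 'clean', 'sand'] (min_width=21, slack=0)
Line 3: ['gentle', 'blackboard'] (min_width=17, slack=4)
Line 4: ['data', 'paper', 'good'] (min_width=15, slack=6)
Line 5: ['picture', 'tower', 'bridge'] (min_width=20, slack=1)
Line 6: ['an', 'milk', 'music', 'bread'] (min_width=19, slack=2)
Line 7: ['memory', 'open', 'soft'] (min_width=16, slack=5)
Line 8: ['pencil'] (min_width=6, slack=15)

Answer: 2 2 1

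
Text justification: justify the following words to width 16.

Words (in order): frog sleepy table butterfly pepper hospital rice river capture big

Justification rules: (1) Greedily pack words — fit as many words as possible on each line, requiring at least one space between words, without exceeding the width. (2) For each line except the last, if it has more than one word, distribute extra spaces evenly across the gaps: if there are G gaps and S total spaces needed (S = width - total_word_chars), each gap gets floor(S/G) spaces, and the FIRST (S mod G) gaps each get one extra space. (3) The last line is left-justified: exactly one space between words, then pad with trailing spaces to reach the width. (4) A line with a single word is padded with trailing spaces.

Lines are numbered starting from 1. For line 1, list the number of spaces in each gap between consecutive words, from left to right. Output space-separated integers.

Line 1: ['frog', 'sleepy'] (min_width=11, slack=5)
Line 2: ['table', 'butterfly'] (min_width=15, slack=1)
Line 3: ['pepper', 'hospital'] (min_width=15, slack=1)
Line 4: ['rice', 'river'] (min_width=10, slack=6)
Line 5: ['capture', 'big'] (min_width=11, slack=5)

Answer: 6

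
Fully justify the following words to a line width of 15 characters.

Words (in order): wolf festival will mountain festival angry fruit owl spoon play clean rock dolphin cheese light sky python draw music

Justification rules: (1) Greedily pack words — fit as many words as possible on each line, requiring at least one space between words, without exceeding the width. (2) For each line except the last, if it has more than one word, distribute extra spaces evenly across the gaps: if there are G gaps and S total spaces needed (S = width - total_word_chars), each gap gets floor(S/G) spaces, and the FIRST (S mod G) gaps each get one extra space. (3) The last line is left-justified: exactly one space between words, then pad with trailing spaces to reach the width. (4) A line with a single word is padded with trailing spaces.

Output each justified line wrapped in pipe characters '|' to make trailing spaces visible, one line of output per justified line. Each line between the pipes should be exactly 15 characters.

Answer: |wolf   festival|
|will   mountain|
|festival  angry|
|fruit owl spoon|
|play clean rock|
|dolphin  cheese|
|light       sky|
|python     draw|
|music          |

Derivation:
Line 1: ['wolf', 'festival'] (min_width=13, slack=2)
Line 2: ['will', 'mountain'] (min_width=13, slack=2)
Line 3: ['festival', 'angry'] (min_width=14, slack=1)
Line 4: ['fruit', 'owl', 'spoon'] (min_width=15, slack=0)
Line 5: ['play', 'clean', 'rock'] (min_width=15, slack=0)
Line 6: ['dolphin', 'cheese'] (min_width=14, slack=1)
Line 7: ['light', 'sky'] (min_width=9, slack=6)
Line 8: ['python', 'draw'] (min_width=11, slack=4)
Line 9: ['music'] (min_width=5, slack=10)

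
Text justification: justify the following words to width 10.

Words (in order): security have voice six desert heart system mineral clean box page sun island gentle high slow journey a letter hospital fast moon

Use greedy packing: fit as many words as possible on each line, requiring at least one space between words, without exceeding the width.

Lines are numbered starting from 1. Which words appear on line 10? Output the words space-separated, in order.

Answer: gentle

Derivation:
Line 1: ['security'] (min_width=8, slack=2)
Line 2: ['have', 'voice'] (min_width=10, slack=0)
Line 3: ['six', 'desert'] (min_width=10, slack=0)
Line 4: ['heart'] (min_width=5, slack=5)
Line 5: ['system'] (min_width=6, slack=4)
Line 6: ['mineral'] (min_width=7, slack=3)
Line 7: ['clean', 'box'] (min_width=9, slack=1)
Line 8: ['page', 'sun'] (min_width=8, slack=2)
Line 9: ['island'] (min_width=6, slack=4)
Line 10: ['gentle'] (min_width=6, slack=4)
Line 11: ['high', 'slow'] (min_width=9, slack=1)
Line 12: ['journey', 'a'] (min_width=9, slack=1)
Line 13: ['letter'] (min_width=6, slack=4)
Line 14: ['hospital'] (min_width=8, slack=2)
Line 15: ['fast', 'moon'] (min_width=9, slack=1)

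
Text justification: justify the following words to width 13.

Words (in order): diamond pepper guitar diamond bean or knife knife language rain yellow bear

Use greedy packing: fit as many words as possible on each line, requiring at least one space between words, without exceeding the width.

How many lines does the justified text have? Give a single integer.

Answer: 7

Derivation:
Line 1: ['diamond'] (min_width=7, slack=6)
Line 2: ['pepper', 'guitar'] (min_width=13, slack=0)
Line 3: ['diamond', 'bean'] (min_width=12, slack=1)
Line 4: ['or', 'knife'] (min_width=8, slack=5)
Line 5: ['knife'] (min_width=5, slack=8)
Line 6: ['language', 'rain'] (min_width=13, slack=0)
Line 7: ['yellow', 'bear'] (min_width=11, slack=2)
Total lines: 7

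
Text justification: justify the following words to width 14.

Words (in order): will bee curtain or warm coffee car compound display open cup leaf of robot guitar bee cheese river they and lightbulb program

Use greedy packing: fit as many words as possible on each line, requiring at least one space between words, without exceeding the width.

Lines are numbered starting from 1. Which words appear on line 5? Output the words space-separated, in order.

Answer: display open

Derivation:
Line 1: ['will', 'bee'] (min_width=8, slack=6)
Line 2: ['curtain', 'or'] (min_width=10, slack=4)
Line 3: ['warm', 'coffee'] (min_width=11, slack=3)
Line 4: ['car', 'compound'] (min_width=12, slack=2)
Line 5: ['display', 'open'] (min_width=12, slack=2)
Line 6: ['cup', 'leaf', 'of'] (min_width=11, slack=3)
Line 7: ['robot', 'guitar'] (min_width=12, slack=2)
Line 8: ['bee', 'cheese'] (min_width=10, slack=4)
Line 9: ['river', 'they', 'and'] (min_width=14, slack=0)
Line 10: ['lightbulb'] (min_width=9, slack=5)
Line 11: ['program'] (min_width=7, slack=7)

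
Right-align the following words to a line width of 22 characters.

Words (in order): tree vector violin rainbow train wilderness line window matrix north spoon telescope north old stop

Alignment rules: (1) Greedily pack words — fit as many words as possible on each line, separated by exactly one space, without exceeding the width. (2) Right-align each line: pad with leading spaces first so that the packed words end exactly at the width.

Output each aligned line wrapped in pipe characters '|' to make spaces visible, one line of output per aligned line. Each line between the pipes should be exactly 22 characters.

Line 1: ['tree', 'vector', 'violin'] (min_width=18, slack=4)
Line 2: ['rainbow', 'train'] (min_width=13, slack=9)
Line 3: ['wilderness', 'line', 'window'] (min_width=22, slack=0)
Line 4: ['matrix', 'north', 'spoon'] (min_width=18, slack=4)
Line 5: ['telescope', 'north', 'old'] (min_width=19, slack=3)
Line 6: ['stop'] (min_width=4, slack=18)

Answer: |    tree vector violin|
|         rainbow train|
|wilderness line window|
|    matrix north spoon|
|   telescope north old|
|                  stop|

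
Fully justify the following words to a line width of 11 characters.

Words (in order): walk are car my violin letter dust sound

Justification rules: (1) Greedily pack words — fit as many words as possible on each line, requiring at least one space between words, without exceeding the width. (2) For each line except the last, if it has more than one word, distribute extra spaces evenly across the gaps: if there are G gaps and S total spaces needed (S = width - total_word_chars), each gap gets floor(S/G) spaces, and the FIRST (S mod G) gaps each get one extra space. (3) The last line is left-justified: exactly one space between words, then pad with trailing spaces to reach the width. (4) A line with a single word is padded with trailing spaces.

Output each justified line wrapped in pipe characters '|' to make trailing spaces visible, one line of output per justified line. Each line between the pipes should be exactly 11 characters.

Line 1: ['walk', 'are'] (min_width=8, slack=3)
Line 2: ['car', 'my'] (min_width=6, slack=5)
Line 3: ['violin'] (min_width=6, slack=5)
Line 4: ['letter', 'dust'] (min_width=11, slack=0)
Line 5: ['sound'] (min_width=5, slack=6)

Answer: |walk    are|
|car      my|
|violin     |
|letter dust|
|sound      |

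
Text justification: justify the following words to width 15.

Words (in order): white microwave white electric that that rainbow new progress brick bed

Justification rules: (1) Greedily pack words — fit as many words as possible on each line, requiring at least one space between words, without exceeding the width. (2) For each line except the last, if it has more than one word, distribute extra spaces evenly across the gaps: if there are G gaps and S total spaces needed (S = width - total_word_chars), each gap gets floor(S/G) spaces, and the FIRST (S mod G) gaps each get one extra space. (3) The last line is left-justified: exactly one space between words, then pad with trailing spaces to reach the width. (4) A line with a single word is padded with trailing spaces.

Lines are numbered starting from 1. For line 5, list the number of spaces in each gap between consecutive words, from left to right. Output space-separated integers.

Answer: 2

Derivation:
Line 1: ['white', 'microwave'] (min_width=15, slack=0)
Line 2: ['white', 'electric'] (min_width=14, slack=1)
Line 3: ['that', 'that'] (min_width=9, slack=6)
Line 4: ['rainbow', 'new'] (min_width=11, slack=4)
Line 5: ['progress', 'brick'] (min_width=14, slack=1)
Line 6: ['bed'] (min_width=3, slack=12)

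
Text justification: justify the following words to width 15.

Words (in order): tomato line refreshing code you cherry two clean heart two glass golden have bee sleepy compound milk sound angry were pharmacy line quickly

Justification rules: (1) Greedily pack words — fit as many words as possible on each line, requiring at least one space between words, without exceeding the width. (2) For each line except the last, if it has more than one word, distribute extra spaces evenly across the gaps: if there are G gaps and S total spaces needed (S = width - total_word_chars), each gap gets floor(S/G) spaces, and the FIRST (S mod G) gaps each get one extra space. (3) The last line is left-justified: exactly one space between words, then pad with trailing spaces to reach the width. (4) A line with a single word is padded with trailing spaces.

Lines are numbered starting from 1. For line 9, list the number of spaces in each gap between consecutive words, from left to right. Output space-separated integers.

Line 1: ['tomato', 'line'] (min_width=11, slack=4)
Line 2: ['refreshing', 'code'] (min_width=15, slack=0)
Line 3: ['you', 'cherry', 'two'] (min_width=14, slack=1)
Line 4: ['clean', 'heart', 'two'] (min_width=15, slack=0)
Line 5: ['glass', 'golden'] (min_width=12, slack=3)
Line 6: ['have', 'bee', 'sleepy'] (min_width=15, slack=0)
Line 7: ['compound', 'milk'] (min_width=13, slack=2)
Line 8: ['sound', 'angry'] (min_width=11, slack=4)
Line 9: ['were', 'pharmacy'] (min_width=13, slack=2)
Line 10: ['line', 'quickly'] (min_width=12, slack=3)

Answer: 3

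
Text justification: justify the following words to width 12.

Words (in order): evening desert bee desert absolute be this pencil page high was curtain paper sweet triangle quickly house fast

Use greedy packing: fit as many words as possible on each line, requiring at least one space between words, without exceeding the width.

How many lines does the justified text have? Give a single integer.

Answer: 11

Derivation:
Line 1: ['evening'] (min_width=7, slack=5)
Line 2: ['desert', 'bee'] (min_width=10, slack=2)
Line 3: ['desert'] (min_width=6, slack=6)
Line 4: ['absolute', 'be'] (min_width=11, slack=1)
Line 5: ['this', 'pencil'] (min_width=11, slack=1)
Line 6: ['page', 'high'] (min_width=9, slack=3)
Line 7: ['was', 'curtain'] (min_width=11, slack=1)
Line 8: ['paper', 'sweet'] (min_width=11, slack=1)
Line 9: ['triangle'] (min_width=8, slack=4)
Line 10: ['quickly'] (min_width=7, slack=5)
Line 11: ['house', 'fast'] (min_width=10, slack=2)
Total lines: 11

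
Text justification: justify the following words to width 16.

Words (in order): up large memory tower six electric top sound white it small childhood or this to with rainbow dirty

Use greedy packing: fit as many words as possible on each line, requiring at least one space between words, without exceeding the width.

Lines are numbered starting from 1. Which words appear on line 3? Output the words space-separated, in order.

Answer: electric top

Derivation:
Line 1: ['up', 'large', 'memory'] (min_width=15, slack=1)
Line 2: ['tower', 'six'] (min_width=9, slack=7)
Line 3: ['electric', 'top'] (min_width=12, slack=4)
Line 4: ['sound', 'white', 'it'] (min_width=14, slack=2)
Line 5: ['small', 'childhood'] (min_width=15, slack=1)
Line 6: ['or', 'this', 'to', 'with'] (min_width=15, slack=1)
Line 7: ['rainbow', 'dirty'] (min_width=13, slack=3)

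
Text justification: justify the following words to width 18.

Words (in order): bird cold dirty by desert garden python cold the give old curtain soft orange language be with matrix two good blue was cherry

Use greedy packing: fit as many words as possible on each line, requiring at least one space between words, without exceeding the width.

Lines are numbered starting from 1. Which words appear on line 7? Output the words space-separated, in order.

Answer: matrix two good

Derivation:
Line 1: ['bird', 'cold', 'dirty', 'by'] (min_width=18, slack=0)
Line 2: ['desert', 'garden'] (min_width=13, slack=5)
Line 3: ['python', 'cold', 'the'] (min_width=15, slack=3)
Line 4: ['give', 'old', 'curtain'] (min_width=16, slack=2)
Line 5: ['soft', 'orange'] (min_width=11, slack=7)
Line 6: ['language', 'be', 'with'] (min_width=16, slack=2)
Line 7: ['matrix', 'two', 'good'] (min_width=15, slack=3)
Line 8: ['blue', 'was', 'cherry'] (min_width=15, slack=3)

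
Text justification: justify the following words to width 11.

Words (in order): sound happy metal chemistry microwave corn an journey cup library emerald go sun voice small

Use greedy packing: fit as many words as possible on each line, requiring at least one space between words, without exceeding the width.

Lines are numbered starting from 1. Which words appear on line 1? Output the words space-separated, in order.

Line 1: ['sound', 'happy'] (min_width=11, slack=0)
Line 2: ['metal'] (min_width=5, slack=6)
Line 3: ['chemistry'] (min_width=9, slack=2)
Line 4: ['microwave'] (min_width=9, slack=2)
Line 5: ['corn', 'an'] (min_width=7, slack=4)
Line 6: ['journey', 'cup'] (min_width=11, slack=0)
Line 7: ['library'] (min_width=7, slack=4)
Line 8: ['emerald', 'go'] (min_width=10, slack=1)
Line 9: ['sun', 'voice'] (min_width=9, slack=2)
Line 10: ['small'] (min_width=5, slack=6)

Answer: sound happy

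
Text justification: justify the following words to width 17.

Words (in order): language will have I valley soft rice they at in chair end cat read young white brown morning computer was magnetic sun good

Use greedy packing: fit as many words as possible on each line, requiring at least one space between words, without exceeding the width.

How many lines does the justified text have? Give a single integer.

Line 1: ['language', 'will'] (min_width=13, slack=4)
Line 2: ['have', 'I', 'valley'] (min_width=13, slack=4)
Line 3: ['soft', 'rice', 'they', 'at'] (min_width=17, slack=0)
Line 4: ['in', 'chair', 'end', 'cat'] (min_width=16, slack=1)
Line 5: ['read', 'young', 'white'] (min_width=16, slack=1)
Line 6: ['brown', 'morning'] (min_width=13, slack=4)
Line 7: ['computer', 'was'] (min_width=12, slack=5)
Line 8: ['magnetic', 'sun', 'good'] (min_width=17, slack=0)
Total lines: 8

Answer: 8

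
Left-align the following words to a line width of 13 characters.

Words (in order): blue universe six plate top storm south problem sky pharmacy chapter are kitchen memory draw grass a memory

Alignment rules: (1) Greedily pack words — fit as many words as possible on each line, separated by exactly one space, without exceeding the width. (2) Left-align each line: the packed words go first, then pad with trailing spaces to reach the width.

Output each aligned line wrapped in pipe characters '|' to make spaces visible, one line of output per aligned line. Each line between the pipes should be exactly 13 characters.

Line 1: ['blue', 'universe'] (min_width=13, slack=0)
Line 2: ['six', 'plate', 'top'] (min_width=13, slack=0)
Line 3: ['storm', 'south'] (min_width=11, slack=2)
Line 4: ['problem', 'sky'] (min_width=11, slack=2)
Line 5: ['pharmacy'] (min_width=8, slack=5)
Line 6: ['chapter', 'are'] (min_width=11, slack=2)
Line 7: ['kitchen'] (min_width=7, slack=6)
Line 8: ['memory', 'draw'] (min_width=11, slack=2)
Line 9: ['grass', 'a'] (min_width=7, slack=6)
Line 10: ['memory'] (min_width=6, slack=7)

Answer: |blue universe|
|six plate top|
|storm south  |
|problem sky  |
|pharmacy     |
|chapter are  |
|kitchen      |
|memory draw  |
|grass a      |
|memory       |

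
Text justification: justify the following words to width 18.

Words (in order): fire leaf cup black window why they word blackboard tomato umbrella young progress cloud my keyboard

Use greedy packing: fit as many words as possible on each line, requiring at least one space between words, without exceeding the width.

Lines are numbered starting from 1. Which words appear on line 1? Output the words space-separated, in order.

Answer: fire leaf cup

Derivation:
Line 1: ['fire', 'leaf', 'cup'] (min_width=13, slack=5)
Line 2: ['black', 'window', 'why'] (min_width=16, slack=2)
Line 3: ['they', 'word'] (min_width=9, slack=9)
Line 4: ['blackboard', 'tomato'] (min_width=17, slack=1)
Line 5: ['umbrella', 'young'] (min_width=14, slack=4)
Line 6: ['progress', 'cloud', 'my'] (min_width=17, slack=1)
Line 7: ['keyboard'] (min_width=8, slack=10)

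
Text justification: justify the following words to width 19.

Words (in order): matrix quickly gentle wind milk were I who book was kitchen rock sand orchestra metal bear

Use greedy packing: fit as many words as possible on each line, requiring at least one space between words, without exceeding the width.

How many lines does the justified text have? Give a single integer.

Answer: 6

Derivation:
Line 1: ['matrix', 'quickly'] (min_width=14, slack=5)
Line 2: ['gentle', 'wind', 'milk'] (min_width=16, slack=3)
Line 3: ['were', 'I', 'who', 'book', 'was'] (min_width=19, slack=0)
Line 4: ['kitchen', 'rock', 'sand'] (min_width=17, slack=2)
Line 5: ['orchestra', 'metal'] (min_width=15, slack=4)
Line 6: ['bear'] (min_width=4, slack=15)
Total lines: 6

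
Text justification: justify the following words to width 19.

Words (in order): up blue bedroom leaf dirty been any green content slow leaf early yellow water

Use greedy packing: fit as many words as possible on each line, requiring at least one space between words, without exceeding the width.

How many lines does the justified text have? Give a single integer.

Line 1: ['up', 'blue', 'bedroom'] (min_width=15, slack=4)
Line 2: ['leaf', 'dirty', 'been', 'any'] (min_width=19, slack=0)
Line 3: ['green', 'content', 'slow'] (min_width=18, slack=1)
Line 4: ['leaf', 'early', 'yellow'] (min_width=17, slack=2)
Line 5: ['water'] (min_width=5, slack=14)
Total lines: 5

Answer: 5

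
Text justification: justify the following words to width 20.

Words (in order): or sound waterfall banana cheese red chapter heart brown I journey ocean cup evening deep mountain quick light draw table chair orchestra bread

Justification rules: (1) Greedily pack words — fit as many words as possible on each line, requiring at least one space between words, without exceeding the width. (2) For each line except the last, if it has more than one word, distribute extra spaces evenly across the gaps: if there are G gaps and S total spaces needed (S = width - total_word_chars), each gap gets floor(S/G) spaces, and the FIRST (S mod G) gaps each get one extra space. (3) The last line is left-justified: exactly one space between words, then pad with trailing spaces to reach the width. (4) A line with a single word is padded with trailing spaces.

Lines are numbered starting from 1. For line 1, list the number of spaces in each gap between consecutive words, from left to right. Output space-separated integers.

Line 1: ['or', 'sound', 'waterfall'] (min_width=18, slack=2)
Line 2: ['banana', 'cheese', 'red'] (min_width=17, slack=3)
Line 3: ['chapter', 'heart', 'brown'] (min_width=19, slack=1)
Line 4: ['I', 'journey', 'ocean', 'cup'] (min_width=19, slack=1)
Line 5: ['evening', 'deep'] (min_width=12, slack=8)
Line 6: ['mountain', 'quick', 'light'] (min_width=20, slack=0)
Line 7: ['draw', 'table', 'chair'] (min_width=16, slack=4)
Line 8: ['orchestra', 'bread'] (min_width=15, slack=5)

Answer: 2 2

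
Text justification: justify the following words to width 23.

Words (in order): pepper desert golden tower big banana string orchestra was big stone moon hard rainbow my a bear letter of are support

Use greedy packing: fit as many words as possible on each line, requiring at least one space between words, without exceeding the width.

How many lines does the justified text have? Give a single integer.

Line 1: ['pepper', 'desert', 'golden'] (min_width=20, slack=3)
Line 2: ['tower', 'big', 'banana', 'string'] (min_width=23, slack=0)
Line 3: ['orchestra', 'was', 'big', 'stone'] (min_width=23, slack=0)
Line 4: ['moon', 'hard', 'rainbow', 'my', 'a'] (min_width=22, slack=1)
Line 5: ['bear', 'letter', 'of', 'are'] (min_width=18, slack=5)
Line 6: ['support'] (min_width=7, slack=16)
Total lines: 6

Answer: 6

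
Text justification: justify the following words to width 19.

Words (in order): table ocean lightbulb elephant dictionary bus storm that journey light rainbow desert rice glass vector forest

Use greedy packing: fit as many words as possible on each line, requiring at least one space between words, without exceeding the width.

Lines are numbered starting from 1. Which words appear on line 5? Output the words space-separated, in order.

Line 1: ['table', 'ocean'] (min_width=11, slack=8)
Line 2: ['lightbulb', 'elephant'] (min_width=18, slack=1)
Line 3: ['dictionary', 'bus'] (min_width=14, slack=5)
Line 4: ['storm', 'that', 'journey'] (min_width=18, slack=1)
Line 5: ['light', 'rainbow'] (min_width=13, slack=6)
Line 6: ['desert', 'rice', 'glass'] (min_width=17, slack=2)
Line 7: ['vector', 'forest'] (min_width=13, slack=6)

Answer: light rainbow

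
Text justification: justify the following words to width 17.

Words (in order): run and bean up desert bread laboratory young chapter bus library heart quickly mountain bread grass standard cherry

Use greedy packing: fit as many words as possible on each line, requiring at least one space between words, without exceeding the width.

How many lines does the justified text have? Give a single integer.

Answer: 8

Derivation:
Line 1: ['run', 'and', 'bean', 'up'] (min_width=15, slack=2)
Line 2: ['desert', 'bread'] (min_width=12, slack=5)
Line 3: ['laboratory', 'young'] (min_width=16, slack=1)
Line 4: ['chapter', 'bus'] (min_width=11, slack=6)
Line 5: ['library', 'heart'] (min_width=13, slack=4)
Line 6: ['quickly', 'mountain'] (min_width=16, slack=1)
Line 7: ['bread', 'grass'] (min_width=11, slack=6)
Line 8: ['standard', 'cherry'] (min_width=15, slack=2)
Total lines: 8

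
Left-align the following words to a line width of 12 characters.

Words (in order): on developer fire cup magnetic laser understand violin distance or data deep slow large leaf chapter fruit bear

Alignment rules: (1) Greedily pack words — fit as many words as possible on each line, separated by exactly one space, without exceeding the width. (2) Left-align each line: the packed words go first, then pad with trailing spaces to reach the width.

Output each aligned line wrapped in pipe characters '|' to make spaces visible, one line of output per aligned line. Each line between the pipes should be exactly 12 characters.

Line 1: ['on', 'developer'] (min_width=12, slack=0)
Line 2: ['fire', 'cup'] (min_width=8, slack=4)
Line 3: ['magnetic'] (min_width=8, slack=4)
Line 4: ['laser'] (min_width=5, slack=7)
Line 5: ['understand'] (min_width=10, slack=2)
Line 6: ['violin'] (min_width=6, slack=6)
Line 7: ['distance', 'or'] (min_width=11, slack=1)
Line 8: ['data', 'deep'] (min_width=9, slack=3)
Line 9: ['slow', 'large'] (min_width=10, slack=2)
Line 10: ['leaf', 'chapter'] (min_width=12, slack=0)
Line 11: ['fruit', 'bear'] (min_width=10, slack=2)

Answer: |on developer|
|fire cup    |
|magnetic    |
|laser       |
|understand  |
|violin      |
|distance or |
|data deep   |
|slow large  |
|leaf chapter|
|fruit bear  |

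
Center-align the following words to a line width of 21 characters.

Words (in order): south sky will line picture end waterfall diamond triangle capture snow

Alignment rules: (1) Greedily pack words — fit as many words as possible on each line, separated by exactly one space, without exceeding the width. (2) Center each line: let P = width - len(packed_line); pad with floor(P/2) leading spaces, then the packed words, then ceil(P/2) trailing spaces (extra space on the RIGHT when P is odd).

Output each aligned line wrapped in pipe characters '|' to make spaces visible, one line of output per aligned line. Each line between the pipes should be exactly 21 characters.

Line 1: ['south', 'sky', 'will', 'line'] (min_width=19, slack=2)
Line 2: ['picture', 'end', 'waterfall'] (min_width=21, slack=0)
Line 3: ['diamond', 'triangle'] (min_width=16, slack=5)
Line 4: ['capture', 'snow'] (min_width=12, slack=9)

Answer: | south sky will line |
|picture end waterfall|
|  diamond triangle   |
|    capture snow     |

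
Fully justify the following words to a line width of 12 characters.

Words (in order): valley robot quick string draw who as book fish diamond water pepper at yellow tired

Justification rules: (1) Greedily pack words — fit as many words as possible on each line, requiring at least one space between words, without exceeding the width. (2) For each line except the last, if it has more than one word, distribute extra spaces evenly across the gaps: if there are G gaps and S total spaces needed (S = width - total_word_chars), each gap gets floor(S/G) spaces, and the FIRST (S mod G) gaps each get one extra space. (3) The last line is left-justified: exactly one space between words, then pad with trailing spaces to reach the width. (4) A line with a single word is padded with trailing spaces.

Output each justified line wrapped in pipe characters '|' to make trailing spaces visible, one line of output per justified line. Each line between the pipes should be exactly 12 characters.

Answer: |valley robot|
|quick string|
|draw  who as|
|book    fish|
|diamond     |
|water pepper|
|at    yellow|
|tired       |

Derivation:
Line 1: ['valley', 'robot'] (min_width=12, slack=0)
Line 2: ['quick', 'string'] (min_width=12, slack=0)
Line 3: ['draw', 'who', 'as'] (min_width=11, slack=1)
Line 4: ['book', 'fish'] (min_width=9, slack=3)
Line 5: ['diamond'] (min_width=7, slack=5)
Line 6: ['water', 'pepper'] (min_width=12, slack=0)
Line 7: ['at', 'yellow'] (min_width=9, slack=3)
Line 8: ['tired'] (min_width=5, slack=7)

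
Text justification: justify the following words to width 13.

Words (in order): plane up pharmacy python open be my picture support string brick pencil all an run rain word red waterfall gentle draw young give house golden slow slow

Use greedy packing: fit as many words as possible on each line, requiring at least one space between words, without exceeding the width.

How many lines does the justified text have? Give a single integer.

Answer: 13

Derivation:
Line 1: ['plane', 'up'] (min_width=8, slack=5)
Line 2: ['pharmacy'] (min_width=8, slack=5)
Line 3: ['python', 'open'] (min_width=11, slack=2)
Line 4: ['be', 'my', 'picture'] (min_width=13, slack=0)
Line 5: ['support'] (min_width=7, slack=6)
Line 6: ['string', 'brick'] (min_width=12, slack=1)
Line 7: ['pencil', 'all', 'an'] (min_width=13, slack=0)
Line 8: ['run', 'rain', 'word'] (min_width=13, slack=0)
Line 9: ['red', 'waterfall'] (min_width=13, slack=0)
Line 10: ['gentle', 'draw'] (min_width=11, slack=2)
Line 11: ['young', 'give'] (min_width=10, slack=3)
Line 12: ['house', 'golden'] (min_width=12, slack=1)
Line 13: ['slow', 'slow'] (min_width=9, slack=4)
Total lines: 13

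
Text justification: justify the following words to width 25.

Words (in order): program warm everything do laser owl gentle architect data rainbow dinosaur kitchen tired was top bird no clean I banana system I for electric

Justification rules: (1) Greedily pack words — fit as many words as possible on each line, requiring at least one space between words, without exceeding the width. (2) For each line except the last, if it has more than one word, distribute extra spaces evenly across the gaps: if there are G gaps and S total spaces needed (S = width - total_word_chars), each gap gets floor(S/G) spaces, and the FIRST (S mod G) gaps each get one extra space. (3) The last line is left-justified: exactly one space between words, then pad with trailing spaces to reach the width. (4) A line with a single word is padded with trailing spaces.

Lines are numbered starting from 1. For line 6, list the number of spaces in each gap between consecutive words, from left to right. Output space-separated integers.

Answer: 3 3 3

Derivation:
Line 1: ['program', 'warm', 'everything'] (min_width=23, slack=2)
Line 2: ['do', 'laser', 'owl', 'gentle'] (min_width=19, slack=6)
Line 3: ['architect', 'data', 'rainbow'] (min_width=22, slack=3)
Line 4: ['dinosaur', 'kitchen', 'tired'] (min_width=22, slack=3)
Line 5: ['was', 'top', 'bird', 'no', 'clean', 'I'] (min_width=23, slack=2)
Line 6: ['banana', 'system', 'I', 'for'] (min_width=19, slack=6)
Line 7: ['electric'] (min_width=8, slack=17)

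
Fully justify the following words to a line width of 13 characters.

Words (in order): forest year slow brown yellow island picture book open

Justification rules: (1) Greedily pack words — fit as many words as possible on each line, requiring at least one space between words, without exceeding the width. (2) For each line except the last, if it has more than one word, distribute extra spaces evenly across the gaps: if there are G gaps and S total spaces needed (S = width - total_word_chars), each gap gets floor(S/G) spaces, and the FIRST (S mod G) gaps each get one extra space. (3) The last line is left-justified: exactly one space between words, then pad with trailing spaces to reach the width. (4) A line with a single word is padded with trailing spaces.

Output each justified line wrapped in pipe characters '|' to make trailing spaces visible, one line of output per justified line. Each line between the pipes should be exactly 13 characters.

Line 1: ['forest', 'year'] (min_width=11, slack=2)
Line 2: ['slow', 'brown'] (min_width=10, slack=3)
Line 3: ['yellow', 'island'] (min_width=13, slack=0)
Line 4: ['picture', 'book'] (min_width=12, slack=1)
Line 5: ['open'] (min_width=4, slack=9)

Answer: |forest   year|
|slow    brown|
|yellow island|
|picture  book|
|open         |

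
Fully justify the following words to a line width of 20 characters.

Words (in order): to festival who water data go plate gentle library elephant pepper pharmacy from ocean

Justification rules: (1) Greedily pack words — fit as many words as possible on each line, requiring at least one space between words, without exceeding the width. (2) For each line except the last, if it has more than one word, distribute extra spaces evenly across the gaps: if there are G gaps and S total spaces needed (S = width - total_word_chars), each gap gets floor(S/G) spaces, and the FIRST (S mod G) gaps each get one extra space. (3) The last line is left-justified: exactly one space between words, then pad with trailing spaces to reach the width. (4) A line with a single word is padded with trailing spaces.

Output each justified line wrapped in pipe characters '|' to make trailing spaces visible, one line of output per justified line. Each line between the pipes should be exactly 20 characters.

Line 1: ['to', 'festival', 'who'] (min_width=15, slack=5)
Line 2: ['water', 'data', 'go', 'plate'] (min_width=19, slack=1)
Line 3: ['gentle', 'library'] (min_width=14, slack=6)
Line 4: ['elephant', 'pepper'] (min_width=15, slack=5)
Line 5: ['pharmacy', 'from', 'ocean'] (min_width=19, slack=1)

Answer: |to    festival   who|
|water  data go plate|
|gentle       library|
|elephant      pepper|
|pharmacy from ocean |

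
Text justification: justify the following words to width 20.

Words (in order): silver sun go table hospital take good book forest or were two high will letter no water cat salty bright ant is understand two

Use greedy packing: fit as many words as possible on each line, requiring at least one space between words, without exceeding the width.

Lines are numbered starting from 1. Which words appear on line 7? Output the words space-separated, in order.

Line 1: ['silver', 'sun', 'go', 'table'] (min_width=19, slack=1)
Line 2: ['hospital', 'take', 'good'] (min_width=18, slack=2)
Line 3: ['book', 'forest', 'or', 'were'] (min_width=19, slack=1)
Line 4: ['two', 'high', 'will', 'letter'] (min_width=20, slack=0)
Line 5: ['no', 'water', 'cat', 'salty'] (min_width=18, slack=2)
Line 6: ['bright', 'ant', 'is'] (min_width=13, slack=7)
Line 7: ['understand', 'two'] (min_width=14, slack=6)

Answer: understand two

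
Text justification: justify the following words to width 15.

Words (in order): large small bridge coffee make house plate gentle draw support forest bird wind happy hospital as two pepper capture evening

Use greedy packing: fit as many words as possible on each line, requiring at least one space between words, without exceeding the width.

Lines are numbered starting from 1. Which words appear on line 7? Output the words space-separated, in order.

Answer: wind happy

Derivation:
Line 1: ['large', 'small'] (min_width=11, slack=4)
Line 2: ['bridge', 'coffee'] (min_width=13, slack=2)
Line 3: ['make', 'house'] (min_width=10, slack=5)
Line 4: ['plate', 'gentle'] (min_width=12, slack=3)
Line 5: ['draw', 'support'] (min_width=12, slack=3)
Line 6: ['forest', 'bird'] (min_width=11, slack=4)
Line 7: ['wind', 'happy'] (min_width=10, slack=5)
Line 8: ['hospital', 'as', 'two'] (min_width=15, slack=0)
Line 9: ['pepper', 'capture'] (min_width=14, slack=1)
Line 10: ['evening'] (min_width=7, slack=8)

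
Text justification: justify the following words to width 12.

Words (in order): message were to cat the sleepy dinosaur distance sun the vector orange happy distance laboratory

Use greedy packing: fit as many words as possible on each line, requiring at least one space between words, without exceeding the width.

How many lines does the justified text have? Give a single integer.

Answer: 9

Derivation:
Line 1: ['message', 'were'] (min_width=12, slack=0)
Line 2: ['to', 'cat', 'the'] (min_width=10, slack=2)
Line 3: ['sleepy'] (min_width=6, slack=6)
Line 4: ['dinosaur'] (min_width=8, slack=4)
Line 5: ['distance', 'sun'] (min_width=12, slack=0)
Line 6: ['the', 'vector'] (min_width=10, slack=2)
Line 7: ['orange', 'happy'] (min_width=12, slack=0)
Line 8: ['distance'] (min_width=8, slack=4)
Line 9: ['laboratory'] (min_width=10, slack=2)
Total lines: 9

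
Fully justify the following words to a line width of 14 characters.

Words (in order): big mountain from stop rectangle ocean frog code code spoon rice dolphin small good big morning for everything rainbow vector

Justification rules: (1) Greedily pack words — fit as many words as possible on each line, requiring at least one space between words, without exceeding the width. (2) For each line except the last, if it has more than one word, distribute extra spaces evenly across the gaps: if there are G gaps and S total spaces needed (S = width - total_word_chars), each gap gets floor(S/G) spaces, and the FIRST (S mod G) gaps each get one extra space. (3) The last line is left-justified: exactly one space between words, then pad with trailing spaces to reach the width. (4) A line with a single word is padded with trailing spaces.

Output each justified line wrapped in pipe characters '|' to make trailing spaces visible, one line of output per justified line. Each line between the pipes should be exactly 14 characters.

Answer: |big   mountain|
|from      stop|
|rectangle     |
|ocean     frog|
|code      code|
|spoon     rice|
|dolphin  small|
|good       big|
|morning    for|
|everything    |
|rainbow vector|

Derivation:
Line 1: ['big', 'mountain'] (min_width=12, slack=2)
Line 2: ['from', 'stop'] (min_width=9, slack=5)
Line 3: ['rectangle'] (min_width=9, slack=5)
Line 4: ['ocean', 'frog'] (min_width=10, slack=4)
Line 5: ['code', 'code'] (min_width=9, slack=5)
Line 6: ['spoon', 'rice'] (min_width=10, slack=4)
Line 7: ['dolphin', 'small'] (min_width=13, slack=1)
Line 8: ['good', 'big'] (min_width=8, slack=6)
Line 9: ['morning', 'for'] (min_width=11, slack=3)
Line 10: ['everything'] (min_width=10, slack=4)
Line 11: ['rainbow', 'vector'] (min_width=14, slack=0)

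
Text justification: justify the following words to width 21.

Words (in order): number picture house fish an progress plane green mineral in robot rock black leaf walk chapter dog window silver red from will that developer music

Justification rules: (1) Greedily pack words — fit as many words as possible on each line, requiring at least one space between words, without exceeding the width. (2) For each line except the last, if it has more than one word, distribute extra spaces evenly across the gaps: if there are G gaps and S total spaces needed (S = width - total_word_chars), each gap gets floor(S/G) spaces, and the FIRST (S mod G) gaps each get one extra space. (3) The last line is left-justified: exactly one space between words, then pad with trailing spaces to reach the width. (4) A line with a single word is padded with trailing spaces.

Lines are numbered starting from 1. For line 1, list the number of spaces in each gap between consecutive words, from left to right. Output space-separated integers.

Answer: 2 1

Derivation:
Line 1: ['number', 'picture', 'house'] (min_width=20, slack=1)
Line 2: ['fish', 'an', 'progress'] (min_width=16, slack=5)
Line 3: ['plane', 'green', 'mineral'] (min_width=19, slack=2)
Line 4: ['in', 'robot', 'rock', 'black'] (min_width=19, slack=2)
Line 5: ['leaf', 'walk', 'chapter', 'dog'] (min_width=21, slack=0)
Line 6: ['window', 'silver', 'red'] (min_width=17, slack=4)
Line 7: ['from', 'will', 'that'] (min_width=14, slack=7)
Line 8: ['developer', 'music'] (min_width=15, slack=6)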